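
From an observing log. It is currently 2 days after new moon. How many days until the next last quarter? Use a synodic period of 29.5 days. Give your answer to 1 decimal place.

20.1 days

Last quarter is 0.75 of the way through the cycle: age 0.75 × 29.5 = 22.125 d.
That is 22.125 − 2 = 20.125 days ahead.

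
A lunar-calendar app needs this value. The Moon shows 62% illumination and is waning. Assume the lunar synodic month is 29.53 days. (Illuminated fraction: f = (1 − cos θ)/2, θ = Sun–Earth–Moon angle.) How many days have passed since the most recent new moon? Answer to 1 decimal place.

cos θ = 1 − 2f = -0.240, giving a principal value of 103.9°.
A waning Moon lies in 180°–360°, so θ = 360° − 103.9° = 256.1°.
At 360°/29.53 d per day, 256.1° corresponds to 21.01 days.

21.0 days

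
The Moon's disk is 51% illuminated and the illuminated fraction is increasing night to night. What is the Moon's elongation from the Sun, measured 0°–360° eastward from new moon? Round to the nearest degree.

Invert f = (1 − cos θ)/2 to get cos θ = 1 − 2(0.51) = -0.020, hence θ₀ = arccos -0.020 = 91.1°.
Before full moon the principal value applies: θ = 91.1°.

91°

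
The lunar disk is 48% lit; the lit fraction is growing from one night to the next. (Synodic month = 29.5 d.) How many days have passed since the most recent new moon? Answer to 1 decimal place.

7.2 days

From f = (1 − cos θ)/2: cos θ = 1 − 2×0.48 = 0.040; arccos → 87.7°.
Before full moon the principal value applies: θ = 87.7°.
At 360°/29.5 d per day, 87.7° corresponds to 7.19 days.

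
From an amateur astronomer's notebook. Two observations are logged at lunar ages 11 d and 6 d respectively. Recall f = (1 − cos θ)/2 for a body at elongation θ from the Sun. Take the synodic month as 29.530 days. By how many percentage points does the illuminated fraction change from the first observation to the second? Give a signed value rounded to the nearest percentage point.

-49 pp

θ₁ = 360° × 11/29.530 = 134.1°, f₁ = (1 − cos θ₁)/2 = 0.848.
θ₂ = 360° × 6/29.530 = 73.1°, f₂ = (1 − cos θ₂)/2 = 0.355.
Change = f₂ − f₁ = -0.493 → -49 percentage points.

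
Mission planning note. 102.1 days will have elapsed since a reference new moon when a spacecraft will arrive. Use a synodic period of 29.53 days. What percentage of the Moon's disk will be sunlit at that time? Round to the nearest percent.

102.1 d spans 3 complete synodic months (3 × 29.53 = 88.59 d) plus 13.51 d.
Phase angle: θ = 360°·(13.51 d)/(29.53 d) = 164.7°.
With cos θ = (-0.965), the lit fraction is (1 − (-0.965))/2 ≈ 0.982, so 98%.

98%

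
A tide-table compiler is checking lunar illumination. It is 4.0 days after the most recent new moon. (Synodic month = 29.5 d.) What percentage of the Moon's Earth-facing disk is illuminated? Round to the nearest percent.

17%

The Moon has covered 4.0/29.5 of its cycle, so θ ≈ 360° × 4.0/29.5 = 48.8°.
With cos θ = 0.659, the lit fraction is (1 − 0.659)/2 ≈ 0.171, so 17%.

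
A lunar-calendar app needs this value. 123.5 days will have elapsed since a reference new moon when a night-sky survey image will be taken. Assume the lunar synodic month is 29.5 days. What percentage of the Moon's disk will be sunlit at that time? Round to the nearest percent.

31%

123.5 d spans 4 complete synodic months (4 × 29.5 = 118.00 d) plus 5.50 d.
Elongation θ = 360° × 5.50/29.5 ≈ 67.1°.
With cos θ = 0.389, the lit fraction is (1 − 0.389)/2 ≈ 0.306, so 31%.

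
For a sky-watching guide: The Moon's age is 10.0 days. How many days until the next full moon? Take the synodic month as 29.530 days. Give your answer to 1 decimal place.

Full moon is 0.5 of the way through the cycle: age 0.5 × 29.530 = 14.765 d.
So 4.765 days remain (14.765 − 10.0).

4.8 days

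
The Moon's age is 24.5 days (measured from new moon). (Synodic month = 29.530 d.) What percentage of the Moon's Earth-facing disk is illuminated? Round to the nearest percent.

26%

Elongation θ = 360° × 24.5/29.530 ≈ 298.7°.
cos 298.7° = 0.480, so f = (1 − 0.480)/2 = 0.260, so 26%.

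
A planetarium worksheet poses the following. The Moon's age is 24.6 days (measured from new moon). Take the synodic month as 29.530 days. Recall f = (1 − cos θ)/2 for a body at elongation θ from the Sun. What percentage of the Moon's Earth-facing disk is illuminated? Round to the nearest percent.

Phase angle: θ = 360°·(24.6 d)/(29.530 d) = 299.9°.
With cos θ = 0.498, the lit fraction is (1 − 0.498)/2 ≈ 0.251, so 25%.

25%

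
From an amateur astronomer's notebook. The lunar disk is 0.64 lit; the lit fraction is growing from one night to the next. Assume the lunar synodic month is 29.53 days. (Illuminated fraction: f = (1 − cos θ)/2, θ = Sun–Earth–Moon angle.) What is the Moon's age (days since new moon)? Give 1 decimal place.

8.7 days

From f = (1 − cos θ)/2: cos θ = 1 − 2×0.64 = -0.280; arccos → 106.3°.
The Moon is waxing (0°–180°), so θ = 106.3° directly.
At 360°/29.53 d per day, 106.3° corresponds to 8.72 days.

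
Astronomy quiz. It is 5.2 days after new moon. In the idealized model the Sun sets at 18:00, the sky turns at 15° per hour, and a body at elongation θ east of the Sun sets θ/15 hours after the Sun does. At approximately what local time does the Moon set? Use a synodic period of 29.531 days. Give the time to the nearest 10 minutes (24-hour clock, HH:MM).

Phase angle: θ = 360°·(5.2 d)/(29.531 d) = 63.4°.
At 15° of sky rotation per hour, 63.4° corresponds to a 4.23 h lag.
18:00 + 4.226 h ≈ 22:14 → 22:10 to the nearest ten minutes.

22:10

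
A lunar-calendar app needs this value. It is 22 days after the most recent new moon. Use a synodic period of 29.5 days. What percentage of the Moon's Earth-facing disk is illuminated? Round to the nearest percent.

51%

The Moon has covered 22/29.5 of its cycle, so θ ≈ 360° × 22/29.5 = 268.5°.
Illuminated fraction = (1 − cos 268.5°)/2 = (1 − (-0.027))/2 ≈ 0.513, so 51%.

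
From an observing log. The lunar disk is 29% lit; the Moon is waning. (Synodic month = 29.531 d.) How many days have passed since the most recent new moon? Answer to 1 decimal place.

cos θ = 1 − 2f = 0.420, giving a principal value of 65.2°.
A waning Moon lies in 180°–360°, so θ = 360° − 65.2° = 294.8°.
That fraction of the synodic month is 294.8/360 × 29.531 d ≈ 24.19 d.

24.2 days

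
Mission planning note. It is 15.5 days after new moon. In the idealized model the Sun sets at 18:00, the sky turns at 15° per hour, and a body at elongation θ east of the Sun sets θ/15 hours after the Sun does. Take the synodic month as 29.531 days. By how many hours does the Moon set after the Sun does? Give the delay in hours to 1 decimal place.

The Moon has covered 15.5/29.531 of its cycle, so θ ≈ 360° × 15.5/29.531 = 189.0°.
The Moon trails the Sun by θ/15 = 189.0/15 ≈ 12.60 hours.
So the Moon sets 12.60 h after the Sun.

12.6 h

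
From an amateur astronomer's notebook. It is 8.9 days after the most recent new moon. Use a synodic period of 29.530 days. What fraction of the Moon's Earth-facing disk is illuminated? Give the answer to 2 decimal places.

0.66

The Moon has covered 8.9/29.530 of its cycle, so θ ≈ 360° × 8.9/29.530 = 108.5°.
Illuminated fraction = (1 − cos 108.5°)/2 = (1 − (-0.317))/2 ≈ 0.659.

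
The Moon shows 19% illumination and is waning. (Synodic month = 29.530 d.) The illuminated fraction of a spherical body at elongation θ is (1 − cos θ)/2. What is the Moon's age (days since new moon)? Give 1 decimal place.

Invert f = (1 − cos θ)/2 to get cos θ = 1 − 2(0.19) = 0.620, hence θ₀ = arccos 0.620 = 51.7°.
Since the Moon is past full (waning), take the reflex angle: θ = 360° − 51.7° = 308.3°.
Age = 29.530 × 308.3°/360° ≈ 25.29 days.

25.3 days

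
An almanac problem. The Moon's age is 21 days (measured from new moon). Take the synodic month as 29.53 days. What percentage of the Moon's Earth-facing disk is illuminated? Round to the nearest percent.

62%

Elongation θ = 360° × 21/29.53 ≈ 256.0°.
cos 256.0° = (-0.242), so f = (1 − (-0.242))/2 = 0.621, so 62%.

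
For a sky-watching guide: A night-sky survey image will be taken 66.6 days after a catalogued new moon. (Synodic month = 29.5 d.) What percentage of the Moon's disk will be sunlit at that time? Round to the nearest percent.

52%

Reduce mod P: 66.6 − 2×29.5 = 7.60 d into the current lunation.
The Moon has covered 7.60/29.5 of its cycle, so θ ≈ 360° × 7.60/29.5 = 92.7°.
Illuminated fraction = (1 − cos 92.7°)/2 = (1 − (-0.048))/2 ≈ 0.524, so 52%.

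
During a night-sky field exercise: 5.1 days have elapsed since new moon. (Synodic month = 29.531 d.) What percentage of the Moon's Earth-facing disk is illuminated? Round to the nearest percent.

Elongation θ = 360° × 5.1/29.531 ≈ 62.2°.
cos 62.2° = 0.467, so f = (1 − 0.467)/2 = 0.267, so 27%.

27%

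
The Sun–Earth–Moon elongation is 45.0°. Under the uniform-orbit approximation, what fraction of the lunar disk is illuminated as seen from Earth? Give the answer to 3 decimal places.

0.146

Half-versine of 45.0°: (1 − 0.707)/2 = 0.146.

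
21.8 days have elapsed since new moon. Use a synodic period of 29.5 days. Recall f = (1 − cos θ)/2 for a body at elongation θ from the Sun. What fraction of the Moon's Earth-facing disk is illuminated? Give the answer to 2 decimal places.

0.53

The Moon has covered 21.8/29.5 of its cycle, so θ ≈ 360° × 21.8/29.5 = 266.0°.
cos 266.0° = (-0.069), so f = (1 − (-0.069))/2 = 0.535.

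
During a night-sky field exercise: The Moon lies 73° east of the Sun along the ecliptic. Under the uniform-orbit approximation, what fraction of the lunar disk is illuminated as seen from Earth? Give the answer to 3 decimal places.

cos 73° = 0.292, so f = (1 − 0.292)/2 = 0.354.

0.354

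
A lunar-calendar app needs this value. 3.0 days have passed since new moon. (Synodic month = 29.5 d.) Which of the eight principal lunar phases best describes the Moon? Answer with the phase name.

θ ≈ 360° × 3.0/29.5 = 37°, which falls in the waxing crescent sector.

waxing crescent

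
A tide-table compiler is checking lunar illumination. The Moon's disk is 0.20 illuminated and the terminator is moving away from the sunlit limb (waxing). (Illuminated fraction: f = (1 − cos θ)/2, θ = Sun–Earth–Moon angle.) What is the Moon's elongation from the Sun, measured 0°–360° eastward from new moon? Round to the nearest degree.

53°

cos θ = 1 − 2f = 0.600, giving a principal value of 53.1°.
Waxing ⇒ before full, so θ = 53.1°.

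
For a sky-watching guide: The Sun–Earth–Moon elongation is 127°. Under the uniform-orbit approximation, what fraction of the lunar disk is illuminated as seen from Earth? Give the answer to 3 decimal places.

cos 127° = (-0.602), so f = (1 − (-0.602))/2 = 0.801.

0.801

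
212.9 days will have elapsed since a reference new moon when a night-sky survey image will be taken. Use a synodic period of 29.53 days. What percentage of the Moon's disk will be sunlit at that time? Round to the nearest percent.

Reduce mod P: 212.9 − 7×29.53 = 6.19 d into the current lunation.
Elongation θ = 360° × 6.19/29.53 ≈ 75.5°.
Illuminated fraction = (1 − cos 75.5°)/2 = (1 − 0.251)/2 ≈ 0.374, so 37%.

37%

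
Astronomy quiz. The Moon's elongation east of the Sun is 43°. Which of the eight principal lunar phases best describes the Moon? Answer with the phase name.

waxing crescent

The waxing crescent sector spans roughly 22°–68°; 43° falls inside it.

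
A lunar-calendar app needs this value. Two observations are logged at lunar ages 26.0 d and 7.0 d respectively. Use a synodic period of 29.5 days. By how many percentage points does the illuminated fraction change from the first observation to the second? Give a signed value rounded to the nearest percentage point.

+33 pp

First observation: θ = 360°·26.0/29.5 = 317.3°, so f = 0.133.
Second observation: θ = 85.4°, f = 0.460.
Δf = 0.460 − 0.133 = +0.327, i.e. +33 pp.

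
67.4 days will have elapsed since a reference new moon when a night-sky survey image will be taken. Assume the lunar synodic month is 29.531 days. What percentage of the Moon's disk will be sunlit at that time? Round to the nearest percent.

60%

67.4/29.531 = 2.282 lunations, so 2 complete cycles and 8.34 d into the next.
Elongation θ = 360° × 8.34/29.531 ≈ 101.6°.
Illuminated fraction = (1 − cos 101.6°)/2 = (1 − (-0.202))/2 ≈ 0.601, so 60%.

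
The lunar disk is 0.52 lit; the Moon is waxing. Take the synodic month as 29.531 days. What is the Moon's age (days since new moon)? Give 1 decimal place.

7.6 days

From f = (1 − cos θ)/2: cos θ = 1 − 2×0.52 = -0.040; arccos → 92.3°.
Waxing ⇒ before full, so θ = 92.3°.
That fraction of the synodic month is 92.3/360 × 29.531 d ≈ 7.57 d.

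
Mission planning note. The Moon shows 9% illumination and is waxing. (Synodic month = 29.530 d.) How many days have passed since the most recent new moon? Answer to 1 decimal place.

2.9 days

cos θ = 1 − 2f = 0.820, giving a principal value of 34.9°.
Before full moon the principal value applies: θ = 34.9°.
Age = 29.530 × 34.9°/360° ≈ 2.86 days.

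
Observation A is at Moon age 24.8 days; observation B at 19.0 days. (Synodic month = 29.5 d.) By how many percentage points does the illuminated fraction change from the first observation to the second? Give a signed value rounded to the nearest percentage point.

First observation: θ = 360°·24.8/29.5 = 302.6°, so f = 0.230.
Second observation: θ = 231.9°, f = 0.809.
Δf = 0.809 − 0.230 = +0.578, i.e. +58 pp.

+58 percentage points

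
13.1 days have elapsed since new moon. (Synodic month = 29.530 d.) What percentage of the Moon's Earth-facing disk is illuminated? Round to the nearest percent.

The Moon has covered 13.1/29.530 of its cycle, so θ ≈ 360° × 13.1/29.530 = 159.7°.
With cos θ = (-0.938), the lit fraction is (1 − (-0.938))/2 ≈ 0.969, so 97%.

97%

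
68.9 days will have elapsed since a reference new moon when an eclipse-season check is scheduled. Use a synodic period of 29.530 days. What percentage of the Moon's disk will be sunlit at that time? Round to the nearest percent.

75%

68.9 d spans 2 complete synodic months (2 × 29.530 = 59.06 d) plus 9.84 d.
Phase angle: θ = 360°·(9.84 d)/(29.530 d) = 120.0°.
With cos θ = (-0.499), the lit fraction is (1 − (-0.499))/2 ≈ 0.750, so 75%.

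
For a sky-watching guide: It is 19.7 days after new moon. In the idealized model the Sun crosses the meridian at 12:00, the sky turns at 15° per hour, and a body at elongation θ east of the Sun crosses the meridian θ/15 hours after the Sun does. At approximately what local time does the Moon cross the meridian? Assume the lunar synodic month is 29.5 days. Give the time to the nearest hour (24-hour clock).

The Moon has covered 19.7/29.5 of its cycle, so θ ≈ 360° × 19.7/29.5 = 240.4°.
The Moon trails the Sun by θ/15 = 240.4/15 ≈ 16.03 hours.
12:00 + 16.03 h ≈ 04:02 → 04:00 to the nearest hour.

04:00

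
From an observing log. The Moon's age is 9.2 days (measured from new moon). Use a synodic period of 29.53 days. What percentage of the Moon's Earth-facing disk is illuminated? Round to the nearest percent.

69%

Elongation θ = 360° × 9.2/29.53 ≈ 112.2°.
With cos θ = (-0.377), the lit fraction is (1 − (-0.377))/2 ≈ 0.689, so 69%.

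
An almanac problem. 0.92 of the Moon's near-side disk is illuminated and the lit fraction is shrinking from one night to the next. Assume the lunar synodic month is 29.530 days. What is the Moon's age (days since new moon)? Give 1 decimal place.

From f = (1 − cos θ)/2: cos θ = 1 − 2×0.92 = -0.840; arccos → 147.1°.
Since the Moon is past full (waning), take the reflex angle: θ = 360° − 147.1° = 212.9°.
Age = 29.530 × 212.9°/360° ≈ 17.46 days.

17.5 days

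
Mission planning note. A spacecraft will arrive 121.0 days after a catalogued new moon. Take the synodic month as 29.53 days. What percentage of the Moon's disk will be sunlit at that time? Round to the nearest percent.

Reduce mod P: 121.0 − 4×29.53 = 2.88 d into the current lunation.
The Moon has covered 2.88/29.53 of its cycle, so θ ≈ 360° × 2.88/29.53 = 35.1°.
Illuminated fraction = (1 − cos 35.1°)/2 = (1 − 0.818)/2 ≈ 0.091, so 9%.

9%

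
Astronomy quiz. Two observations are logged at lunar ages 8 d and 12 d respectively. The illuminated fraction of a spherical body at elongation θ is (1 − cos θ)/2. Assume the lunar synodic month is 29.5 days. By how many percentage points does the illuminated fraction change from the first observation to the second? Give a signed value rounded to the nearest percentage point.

+35 percentage points

First observation: θ = 360°·8/29.5 = 97.6°, so f = 0.566.
Second observation: θ = 146.4°, f = 0.917.
Δf = 0.917 − 0.566 = +0.350, i.e. +35 pp.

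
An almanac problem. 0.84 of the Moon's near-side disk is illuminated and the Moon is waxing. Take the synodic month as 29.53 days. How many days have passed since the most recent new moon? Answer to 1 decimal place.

Invert f = (1 − cos θ)/2 to get cos θ = 1 − 2(0.84) = -0.680, hence θ₀ = arccos -0.680 = 132.8°.
The Moon is waxing (0°–180°), so θ = 132.8° directly.
At 360°/29.53 d per day, 132.8° corresponds to 10.90 days.

10.9 days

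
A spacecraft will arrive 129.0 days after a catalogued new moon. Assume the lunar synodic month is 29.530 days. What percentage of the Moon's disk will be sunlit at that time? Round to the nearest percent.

Reduce mod P: 129.0 − 4×29.530 = 10.88 d into the current lunation.
Phase angle: θ = 360°·(10.88 d)/(29.530 d) = 132.6°.
With cos θ = (-0.677), the lit fraction is (1 − (-0.677))/2 ≈ 0.839, so 84%.

84%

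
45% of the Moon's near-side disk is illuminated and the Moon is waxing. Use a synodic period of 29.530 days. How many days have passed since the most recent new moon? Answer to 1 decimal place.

6.9 days

Invert f = (1 − cos θ)/2 to get cos θ = 1 − 2(0.45) = 0.100, hence θ₀ = arccos 0.100 = 84.3°.
The Moon is waxing (0°–180°), so θ = 84.3° directly.
That fraction of the synodic month is 84.3/360 × 29.530 d ≈ 6.91 d.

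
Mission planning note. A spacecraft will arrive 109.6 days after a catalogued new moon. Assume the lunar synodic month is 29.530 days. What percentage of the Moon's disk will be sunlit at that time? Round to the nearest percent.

109.6 d spans 3 complete synodic months (3 × 29.530 = 88.59 d) plus 21.01 d.
Elongation θ = 360° × 21.01/29.530 ≈ 256.1°.
Illuminated fraction = (1 − cos 256.1°)/2 = (1 − (-0.240))/2 ≈ 0.620, so 62%.

62%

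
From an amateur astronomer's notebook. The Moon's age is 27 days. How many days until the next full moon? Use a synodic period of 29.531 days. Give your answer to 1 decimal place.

17.3 days

Full moon occurs at elongation 180°, i.e. at age 29.531 × 180/360 = 14.765 d.
Already past this cycle's full moon; the next is at 14.765 + 29.531 = 44.296 d, so 44.296 − 27 = 17.296 days.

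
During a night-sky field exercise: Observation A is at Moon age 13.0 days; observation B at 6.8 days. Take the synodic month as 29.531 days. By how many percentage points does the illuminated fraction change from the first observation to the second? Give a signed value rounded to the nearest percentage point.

-53 percentage points

θ₁ = 360° × 13.0/29.531 = 158.5°, f₁ = (1 − cos θ₁)/2 = 0.965.
θ₂ = 360° × 6.8/29.531 = 82.9°, f₂ = (1 − cos θ₂)/2 = 0.438.
Change = f₂ − f₁ = -0.527 → -53 percentage points.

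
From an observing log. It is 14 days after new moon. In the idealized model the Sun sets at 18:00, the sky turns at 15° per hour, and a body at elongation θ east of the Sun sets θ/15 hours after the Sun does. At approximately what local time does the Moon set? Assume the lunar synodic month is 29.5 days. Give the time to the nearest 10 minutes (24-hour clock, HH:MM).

The Moon has covered 14/29.5 of its cycle, so θ ≈ 360° × 14/29.5 = 170.8°.
Delay after the Sun = 170.8° / (15°/h) ≈ 11.39 h.
18:00 + 11.390 h ≈ 05:23 → 05:20 to the nearest ten minutes.

05:20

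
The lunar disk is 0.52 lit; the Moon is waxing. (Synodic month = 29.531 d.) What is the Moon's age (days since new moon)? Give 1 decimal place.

From f = (1 − cos θ)/2: cos θ = 1 − 2×0.52 = -0.040; arccos → 92.3°.
The Moon is waxing (0°–180°), so θ = 92.3° directly.
Age = 29.531 × 92.3°/360° ≈ 7.57 days.

7.6 days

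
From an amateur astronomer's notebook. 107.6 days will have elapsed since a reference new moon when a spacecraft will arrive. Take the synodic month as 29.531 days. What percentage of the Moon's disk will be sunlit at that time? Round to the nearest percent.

81%

107.6/29.531 = 3.644 lunations, so 3 complete cycles and 19.01 d into the next.
The Moon has covered 19.01/29.531 of its cycle, so θ ≈ 360° × 19.01/29.531 = 231.7°.
cos 231.7° = (-0.620), so f = (1 − (-0.620))/2 = 0.810, so 81%.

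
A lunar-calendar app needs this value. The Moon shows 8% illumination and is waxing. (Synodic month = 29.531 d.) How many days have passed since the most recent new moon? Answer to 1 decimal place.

From f = (1 − cos θ)/2: cos θ = 1 − 2×0.08 = 0.840; arccos → 32.9°.
Waxing ⇒ before full, so θ = 32.9°.
Age = 29.531 × 32.9°/360° ≈ 2.70 days.

2.7 days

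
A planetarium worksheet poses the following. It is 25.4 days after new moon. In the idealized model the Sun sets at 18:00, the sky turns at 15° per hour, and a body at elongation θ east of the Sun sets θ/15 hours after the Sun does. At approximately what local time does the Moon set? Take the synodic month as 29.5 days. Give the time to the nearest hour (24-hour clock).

The Moon has covered 25.4/29.5 of its cycle, so θ ≈ 360° × 25.4/29.5 = 310.0°.
The Moon trails the Sun by θ/15 = 310.0/15 ≈ 20.66 hours.
18:00 + 20.66 h ≈ 14:40 → 15:00 to the nearest hour.

15:00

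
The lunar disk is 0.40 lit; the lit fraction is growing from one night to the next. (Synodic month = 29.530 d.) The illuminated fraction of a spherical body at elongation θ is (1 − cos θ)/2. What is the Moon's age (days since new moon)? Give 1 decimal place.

6.4 days

Invert f = (1 − cos θ)/2 to get cos θ = 1 − 2(0.40) = 0.200, hence θ₀ = arccos 0.200 = 78.5°.
Before full moon the principal value applies: θ = 78.5°.
At 360°/29.530 d per day, 78.5° corresponds to 6.44 days.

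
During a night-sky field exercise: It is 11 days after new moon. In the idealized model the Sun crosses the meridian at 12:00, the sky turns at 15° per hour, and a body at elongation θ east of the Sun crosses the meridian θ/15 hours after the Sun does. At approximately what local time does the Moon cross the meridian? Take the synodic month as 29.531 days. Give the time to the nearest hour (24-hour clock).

21:00

The Moon has covered 11/29.531 of its cycle, so θ ≈ 360° × 11/29.531 = 134.1°.
The Moon trails the Sun by θ/15 = 134.1/15 ≈ 8.94 hours.
12:00 + 8.94 h ≈ 20:56 → 21:00 to the nearest hour.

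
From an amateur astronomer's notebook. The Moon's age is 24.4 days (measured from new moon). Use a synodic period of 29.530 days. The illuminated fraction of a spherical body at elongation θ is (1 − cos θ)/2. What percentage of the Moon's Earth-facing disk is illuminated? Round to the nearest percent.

Elongation θ = 360° × 24.4/29.530 ≈ 297.5°.
With cos θ = 0.461, the lit fraction is (1 − 0.461)/2 ≈ 0.269, so 27%.

27%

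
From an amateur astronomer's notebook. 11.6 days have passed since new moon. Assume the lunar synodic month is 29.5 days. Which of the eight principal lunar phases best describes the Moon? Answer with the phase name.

waxing gibbous

At 11.6/29.5 of the cycle, θ ≈ 142° — the waxing gibbous range.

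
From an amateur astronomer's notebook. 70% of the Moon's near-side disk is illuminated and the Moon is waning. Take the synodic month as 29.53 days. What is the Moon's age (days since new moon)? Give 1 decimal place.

cos θ = 1 − 2f = -0.400, giving a principal value of 113.6°.
Waning ⇒ past full, so θ = 360° − 113.6° = 246.4°.
That fraction of the synodic month is 246.4/360 × 29.53 d ≈ 20.21 d.

20.2 days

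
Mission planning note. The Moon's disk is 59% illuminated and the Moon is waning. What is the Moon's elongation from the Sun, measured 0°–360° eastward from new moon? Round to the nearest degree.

260°

cos θ = 1 − 2f = -0.180, giving a principal value of 100.4°.
Waning ⇒ past full, so θ = 360° − 100.4° = 259.6°.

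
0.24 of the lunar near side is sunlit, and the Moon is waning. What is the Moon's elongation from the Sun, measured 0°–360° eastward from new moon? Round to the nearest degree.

Invert f = (1 − cos θ)/2 to get cos θ = 1 − 2(0.24) = 0.520, hence θ₀ = arccos 0.520 = 58.7°.
Waning ⇒ past full, so θ = 360° − 58.7° = 301.3°.

301°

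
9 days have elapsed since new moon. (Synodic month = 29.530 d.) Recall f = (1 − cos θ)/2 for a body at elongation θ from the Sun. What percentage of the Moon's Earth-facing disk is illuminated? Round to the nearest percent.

67%

The Moon has covered 9/29.530 of its cycle, so θ ≈ 360° × 9/29.530 = 109.7°.
cos 109.7° = (-0.337), so f = (1 − (-0.337))/2 = 0.669, so 67%.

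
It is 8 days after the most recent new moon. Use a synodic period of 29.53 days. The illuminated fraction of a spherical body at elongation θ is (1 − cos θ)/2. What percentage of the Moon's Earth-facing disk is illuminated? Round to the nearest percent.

57%

The Moon has covered 8/29.53 of its cycle, so θ ≈ 360° × 8/29.53 = 97.5°.
Illuminated fraction = (1 − cos 97.5°)/2 = (1 − (-0.131))/2 ≈ 0.566, so 57%.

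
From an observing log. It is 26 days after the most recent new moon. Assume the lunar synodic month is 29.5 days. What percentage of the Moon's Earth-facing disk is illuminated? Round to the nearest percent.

Elongation θ = 360° × 26/29.5 ≈ 317.3°.
With cos θ = 0.735, the lit fraction is (1 − 0.735)/2 ≈ 0.133, so 13%.

13%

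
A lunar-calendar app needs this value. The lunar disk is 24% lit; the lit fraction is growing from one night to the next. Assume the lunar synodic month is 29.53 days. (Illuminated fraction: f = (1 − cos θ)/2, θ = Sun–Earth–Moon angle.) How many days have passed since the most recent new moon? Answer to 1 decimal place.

Invert f = (1 − cos θ)/2 to get cos θ = 1 − 2(0.24) = 0.520, hence θ₀ = arccos 0.520 = 58.7°.
Waxing ⇒ before full, so θ = 58.7°.
At 360°/29.53 d per day, 58.7° corresponds to 4.81 days.

4.8 days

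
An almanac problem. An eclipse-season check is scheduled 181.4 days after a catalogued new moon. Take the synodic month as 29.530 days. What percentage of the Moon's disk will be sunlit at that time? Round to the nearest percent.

19%

181.4/29.530 = 6.143 lunations, so 6 complete cycles and 4.22 d into the next.
The Moon has covered 4.22/29.530 of its cycle, so θ ≈ 360° × 4.22/29.530 = 51.4°.
cos 51.4° = 0.623, so f = (1 − 0.623)/2 = 0.188, so 19%.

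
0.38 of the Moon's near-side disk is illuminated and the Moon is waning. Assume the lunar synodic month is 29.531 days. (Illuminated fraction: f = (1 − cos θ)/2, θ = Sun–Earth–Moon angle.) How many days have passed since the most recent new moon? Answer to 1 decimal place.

23.3 days

cos θ = 1 − 2f = 0.240, giving a principal value of 76.1°.
Since the Moon is past full (waning), take the reflex angle: θ = 360° − 76.1° = 283.9°.
Age = 29.531 × 283.9°/360° ≈ 23.29 days.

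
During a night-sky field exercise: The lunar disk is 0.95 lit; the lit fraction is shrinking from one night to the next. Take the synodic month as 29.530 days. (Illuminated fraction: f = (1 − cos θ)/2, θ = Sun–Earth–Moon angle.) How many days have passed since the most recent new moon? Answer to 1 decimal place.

16.9 days

cos θ = 1 − 2f = -0.900, giving a principal value of 154.2°.
Waning ⇒ past full, so θ = 360° − 154.2° = 205.8°.
That fraction of the synodic month is 205.8/360 × 29.530 d ≈ 16.88 d.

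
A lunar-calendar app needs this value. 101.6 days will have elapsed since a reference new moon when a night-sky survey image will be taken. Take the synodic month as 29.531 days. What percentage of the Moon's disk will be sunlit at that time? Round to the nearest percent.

97%

101.6/29.531 = 3.440 lunations, so 3 complete cycles and 13.01 d into the next.
Elongation θ = 360° × 13.01/29.531 ≈ 158.6°.
cos 158.6° = (-0.931), so f = (1 − (-0.931))/2 = 0.965, so 97%.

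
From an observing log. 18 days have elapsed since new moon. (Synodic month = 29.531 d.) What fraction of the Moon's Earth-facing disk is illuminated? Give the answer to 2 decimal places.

Elongation θ = 360° × 18/29.531 ≈ 219.4°.
Illuminated fraction = (1 − cos 219.4°)/2 = (1 − (-0.772))/2 ≈ 0.886.

0.89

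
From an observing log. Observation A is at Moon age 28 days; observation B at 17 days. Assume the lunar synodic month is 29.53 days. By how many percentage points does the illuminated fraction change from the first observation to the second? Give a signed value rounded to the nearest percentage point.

+92 percentage points

First observation: θ = 360°·28/29.53 = 341.3°, so f = 0.026.
Second observation: θ = 207.2°, f = 0.945.
Δf = 0.945 − 0.026 = +0.918, i.e. +92 pp.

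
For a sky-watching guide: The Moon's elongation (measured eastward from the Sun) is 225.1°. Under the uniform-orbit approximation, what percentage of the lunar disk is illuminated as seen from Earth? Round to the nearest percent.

85%

cos 225.1° = (-0.706), so f = (1 − (-0.706))/2 = 0.853, i.e. 85%.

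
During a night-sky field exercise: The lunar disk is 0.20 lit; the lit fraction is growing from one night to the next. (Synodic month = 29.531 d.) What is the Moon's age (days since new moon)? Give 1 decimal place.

Invert f = (1 − cos θ)/2 to get cos θ = 1 − 2(0.20) = 0.600, hence θ₀ = arccos 0.600 = 53.1°.
The Moon is waxing (0°–180°), so θ = 53.1° directly.
At 360°/29.531 d per day, 53.1° corresponds to 4.36 days.

4.4 days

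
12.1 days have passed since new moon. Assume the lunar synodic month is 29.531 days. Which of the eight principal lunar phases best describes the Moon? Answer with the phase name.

At 12.1/29.531 of the cycle, θ ≈ 148° — the waxing gibbous range.

waxing gibbous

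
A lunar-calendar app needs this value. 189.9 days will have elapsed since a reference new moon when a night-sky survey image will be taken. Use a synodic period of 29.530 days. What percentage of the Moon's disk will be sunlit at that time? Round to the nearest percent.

95%

189.9 d spans 6 complete synodic months (6 × 29.530 = 177.18 d) plus 12.72 d.
The Moon has covered 12.72/29.530 of its cycle, so θ ≈ 360° × 12.72/29.530 = 155.1°.
cos 155.1° = (-0.907), so f = (1 − (-0.907))/2 = 0.953, so 95%.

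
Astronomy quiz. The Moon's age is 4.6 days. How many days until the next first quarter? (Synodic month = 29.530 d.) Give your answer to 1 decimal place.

First quarter occurs at elongation 90°, i.e. at age 29.530 × 90/360 = 7.383 d.
That is 7.383 − 4.6 = 2.783 days ahead.

2.8 days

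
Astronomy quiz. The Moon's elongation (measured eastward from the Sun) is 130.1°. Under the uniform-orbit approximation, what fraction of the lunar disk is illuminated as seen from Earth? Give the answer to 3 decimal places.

cos 130.1° = (-0.644), so f = (1 − (-0.644))/2 = 0.822.

0.822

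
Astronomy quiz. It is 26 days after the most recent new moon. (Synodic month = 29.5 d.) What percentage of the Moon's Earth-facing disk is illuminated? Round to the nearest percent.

Elongation θ = 360° × 26/29.5 ≈ 317.3°.
With cos θ = 0.735, the lit fraction is (1 − 0.735)/2 ≈ 0.133, so 13%.

13%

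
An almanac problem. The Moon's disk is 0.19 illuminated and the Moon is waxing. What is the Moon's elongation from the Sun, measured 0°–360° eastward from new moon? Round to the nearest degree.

52°

cos θ = 1 − 2f = 0.620, giving a principal value of 51.7°.
The Moon is waxing (0°–180°), so θ = 51.7° directly.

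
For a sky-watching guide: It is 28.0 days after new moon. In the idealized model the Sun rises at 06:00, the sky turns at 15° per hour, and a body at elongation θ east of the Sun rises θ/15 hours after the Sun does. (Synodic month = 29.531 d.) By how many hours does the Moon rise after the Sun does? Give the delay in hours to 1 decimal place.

Elongation θ = 360° × 28.0/29.531 ≈ 341.3°.
Delay after the Sun = 341.3° / (15°/h) ≈ 22.76 h.
So the Moon rises 22.76 h after the Sun.

22.8 h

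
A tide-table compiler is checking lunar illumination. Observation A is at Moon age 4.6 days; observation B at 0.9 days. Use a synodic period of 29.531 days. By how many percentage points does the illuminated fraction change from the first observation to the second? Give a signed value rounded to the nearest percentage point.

First observation: θ = 360°·4.6/29.531 = 56.1°, so f = 0.221.
Second observation: θ = 11.0°, f = 0.009.
Δf = 0.009 − 0.221 = -0.212, i.e. -21 pp.

-21 pp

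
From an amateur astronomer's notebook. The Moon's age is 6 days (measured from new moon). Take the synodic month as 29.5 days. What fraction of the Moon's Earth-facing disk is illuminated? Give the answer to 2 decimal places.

The Moon has covered 6/29.5 of its cycle, so θ ≈ 360° × 6/29.5 = 73.2°.
With cos θ = 0.289, the lit fraction is (1 − 0.289)/2 ≈ 0.356.

0.36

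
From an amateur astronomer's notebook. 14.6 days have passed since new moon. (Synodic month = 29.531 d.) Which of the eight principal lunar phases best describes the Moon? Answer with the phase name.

θ ≈ 360° × 14.6/29.531 = 178°, which falls in the full moon sector.

full moon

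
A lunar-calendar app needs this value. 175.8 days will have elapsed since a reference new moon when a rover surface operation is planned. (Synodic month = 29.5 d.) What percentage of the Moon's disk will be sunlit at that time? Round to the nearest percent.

2%

175.8/29.5 = 5.959 lunations, so 5 complete cycles and 28.30 d into the next.
The Moon has covered 28.30/29.5 of its cycle, so θ ≈ 360° × 28.30/29.5 = 345.4°.
cos 345.4° = 0.968, so f = (1 − 0.968)/2 = 0.016, so 2%.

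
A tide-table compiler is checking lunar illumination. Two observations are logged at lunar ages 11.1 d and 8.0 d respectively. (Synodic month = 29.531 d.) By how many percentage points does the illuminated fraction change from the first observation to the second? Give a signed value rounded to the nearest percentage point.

θ₁ = 360° × 11.1/29.531 = 135.3°, f₁ = (1 − cos θ₁)/2 = 0.855.
θ₂ = 360° × 8.0/29.531 = 97.5°, f₂ = (1 − cos θ₂)/2 = 0.565.
Change = f₂ − f₁ = -0.290 → -29 percentage points.

-29 percentage points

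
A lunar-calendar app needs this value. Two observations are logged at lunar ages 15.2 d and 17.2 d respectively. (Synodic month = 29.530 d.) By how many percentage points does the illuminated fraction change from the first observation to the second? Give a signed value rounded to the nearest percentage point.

θ₁ = 360° × 15.2/29.530 = 185.3°, f₁ = (1 − cos θ₁)/2 = 0.998.
θ₂ = 360° × 17.2/29.530 = 209.7°, f₂ = (1 − cos θ₂)/2 = 0.934.
Change = f₂ − f₁ = -0.063 → -6 percentage points.

-6 pp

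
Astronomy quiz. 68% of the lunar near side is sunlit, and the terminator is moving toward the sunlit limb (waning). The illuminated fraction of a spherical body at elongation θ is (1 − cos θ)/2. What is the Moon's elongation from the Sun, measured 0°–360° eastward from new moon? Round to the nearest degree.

249°

Invert f = (1 − cos θ)/2 to get cos θ = 1 − 2(0.68) = -0.360, hence θ₀ = arccos -0.360 = 111.1°.
A waning Moon lies in 180°–360°, so θ = 360° − 111.1° = 248.9°.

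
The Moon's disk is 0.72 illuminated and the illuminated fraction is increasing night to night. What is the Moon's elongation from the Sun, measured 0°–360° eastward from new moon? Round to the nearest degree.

116°

cos θ = 1 − 2f = -0.440, giving a principal value of 116.1°.
Waxing ⇒ before full, so θ = 116.1°.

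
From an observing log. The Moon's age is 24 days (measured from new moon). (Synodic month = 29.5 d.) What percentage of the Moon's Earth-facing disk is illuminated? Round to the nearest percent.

Phase angle: θ = 360°·(24 d)/(29.5 d) = 292.9°.
cos 292.9° = 0.389, so f = (1 − 0.389)/2 = 0.306, so 31%.

31%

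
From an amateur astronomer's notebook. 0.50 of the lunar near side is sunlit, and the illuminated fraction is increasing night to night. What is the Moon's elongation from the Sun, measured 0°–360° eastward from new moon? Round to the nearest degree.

90°

Invert f = (1 − cos θ)/2 to get cos θ = 1 − 2(0.50) = 0.000, hence θ₀ = arccos 0.000 = 90.0°.
The Moon is waxing (0°–180°), so θ = 90.0° directly.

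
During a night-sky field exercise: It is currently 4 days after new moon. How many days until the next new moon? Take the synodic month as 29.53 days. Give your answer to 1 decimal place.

The next new moon completes the synodic month: 29.53 − 4 = 25.530 days.

25.5 days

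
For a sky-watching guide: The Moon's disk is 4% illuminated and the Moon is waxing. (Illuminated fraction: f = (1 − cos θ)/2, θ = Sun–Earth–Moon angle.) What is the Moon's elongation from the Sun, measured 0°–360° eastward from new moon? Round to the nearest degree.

23°

From f = (1 − cos θ)/2: cos θ = 1 − 2×0.04 = 0.920; arccos → 23.1°.
The Moon is waxing (0°–180°), so θ = 23.1° directly.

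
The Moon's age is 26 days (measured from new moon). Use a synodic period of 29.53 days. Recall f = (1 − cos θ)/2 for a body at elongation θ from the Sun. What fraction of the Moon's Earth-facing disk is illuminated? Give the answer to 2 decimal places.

0.13

The Moon has covered 26/29.53 of its cycle, so θ ≈ 360° × 26/29.53 = 317.0°.
With cos θ = 0.731, the lit fraction is (1 − 0.731)/2 ≈ 0.135.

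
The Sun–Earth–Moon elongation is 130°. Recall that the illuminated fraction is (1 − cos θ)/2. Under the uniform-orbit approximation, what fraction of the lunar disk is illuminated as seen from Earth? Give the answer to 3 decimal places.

cos 130° = (-0.643), so f = (1 − (-0.643))/2 = 0.821.

0.821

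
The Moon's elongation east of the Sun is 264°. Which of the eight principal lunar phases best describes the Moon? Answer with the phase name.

last quarter

The last quarter sector spans roughly 248°–292°; 264° falls inside it.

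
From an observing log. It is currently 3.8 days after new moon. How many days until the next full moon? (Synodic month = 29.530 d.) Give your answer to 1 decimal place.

11.0 days

Full moon is 0.5 of the way through the cycle: age 0.5 × 29.530 = 14.765 d.
That is 14.765 − 3.8 = 10.965 days ahead.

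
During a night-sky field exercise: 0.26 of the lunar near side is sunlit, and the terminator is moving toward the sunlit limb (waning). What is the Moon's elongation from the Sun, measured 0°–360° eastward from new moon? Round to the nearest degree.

From f = (1 − cos θ)/2: cos θ = 1 − 2×0.26 = 0.480; arccos → 61.3°.
Since the Moon is past full (waning), take the reflex angle: θ = 360° − 61.3° = 298.7°.

299°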